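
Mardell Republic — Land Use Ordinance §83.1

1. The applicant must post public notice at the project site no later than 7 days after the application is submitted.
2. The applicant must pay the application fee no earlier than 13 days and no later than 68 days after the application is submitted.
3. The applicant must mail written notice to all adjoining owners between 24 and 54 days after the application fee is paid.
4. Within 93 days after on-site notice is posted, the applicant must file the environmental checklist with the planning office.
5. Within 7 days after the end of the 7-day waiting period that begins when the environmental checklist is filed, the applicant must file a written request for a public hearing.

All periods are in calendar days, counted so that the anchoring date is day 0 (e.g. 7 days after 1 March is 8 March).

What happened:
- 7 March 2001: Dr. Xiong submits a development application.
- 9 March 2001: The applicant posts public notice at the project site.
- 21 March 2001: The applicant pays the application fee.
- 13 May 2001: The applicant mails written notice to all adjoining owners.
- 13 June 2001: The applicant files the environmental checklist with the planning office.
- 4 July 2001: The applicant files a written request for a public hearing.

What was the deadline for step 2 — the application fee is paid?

Step 2 runs from 7 March 2001, when the application is submitted. The window is 13–68 days after 7 March 2001; it closes on 14 May 2001.

14 May 2001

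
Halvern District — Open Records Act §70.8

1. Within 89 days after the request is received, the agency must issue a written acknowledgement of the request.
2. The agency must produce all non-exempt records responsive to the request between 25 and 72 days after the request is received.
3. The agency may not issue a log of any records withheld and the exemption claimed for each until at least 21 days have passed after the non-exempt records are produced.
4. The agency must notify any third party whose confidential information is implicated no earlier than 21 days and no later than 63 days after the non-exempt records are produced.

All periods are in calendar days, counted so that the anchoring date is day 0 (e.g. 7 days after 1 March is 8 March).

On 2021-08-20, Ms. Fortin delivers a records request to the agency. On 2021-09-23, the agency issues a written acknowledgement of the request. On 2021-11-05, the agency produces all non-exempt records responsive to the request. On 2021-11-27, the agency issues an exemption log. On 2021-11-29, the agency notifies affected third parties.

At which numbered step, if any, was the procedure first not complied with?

Step 1 — counting 89 days from 2021-08-20 (when the request is received) gives a deadline of 2021-11-17; done 2021-09-23 — timely.
Step 2 — 25 and 72 days from 2021-08-20 (when the request is received) are 2021-09-14 and 2021-10-31 respectively; done 2021-11-05 — 5 days after the window closed.

Step 2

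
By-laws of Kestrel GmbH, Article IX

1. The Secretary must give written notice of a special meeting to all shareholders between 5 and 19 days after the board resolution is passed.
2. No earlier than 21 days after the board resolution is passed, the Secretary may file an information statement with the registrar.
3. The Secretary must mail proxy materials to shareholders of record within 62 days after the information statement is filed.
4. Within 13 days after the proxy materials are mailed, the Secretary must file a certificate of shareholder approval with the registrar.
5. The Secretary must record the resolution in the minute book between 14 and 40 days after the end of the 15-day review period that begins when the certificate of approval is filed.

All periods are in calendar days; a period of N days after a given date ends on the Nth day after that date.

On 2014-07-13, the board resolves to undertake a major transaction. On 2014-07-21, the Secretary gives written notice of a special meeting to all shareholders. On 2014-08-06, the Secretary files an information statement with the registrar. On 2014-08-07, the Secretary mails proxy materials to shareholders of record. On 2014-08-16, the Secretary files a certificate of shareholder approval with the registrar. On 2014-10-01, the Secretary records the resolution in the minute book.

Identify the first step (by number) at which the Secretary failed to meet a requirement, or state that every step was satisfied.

None — every step was satisfied

Step 1 — 5 and 19 days from 2014-07-13 (when the board resolution is passed) are 2014-07-18 and 2014-08-01 respectively; 2014-07-21 falls inside that range.
Step 2 — must wait 21 days from 2014-07-13 (when the board resolution is passed), so not before 2014-08-03; done 2014-08-06 — permitted.
Step 3 — counting 62 days from 2014-08-06 (when the information statement is filed) gives a deadline of 2014-10-07; completed 2014-08-07, before the deadline.
Step 4 — counting 13 days from 2014-08-07 (when the proxy materials are mailed) gives a deadline of 2014-08-20; done 2014-08-16 — timely.
Step 5 — 14 and 40 days from 2014-08-31 (end of the 15-day review period, which began when the certificate of approval is filed on 2014-08-16) are 2014-09-14 and 2014-10-10 respectively; done 2014-10-01 — within the window.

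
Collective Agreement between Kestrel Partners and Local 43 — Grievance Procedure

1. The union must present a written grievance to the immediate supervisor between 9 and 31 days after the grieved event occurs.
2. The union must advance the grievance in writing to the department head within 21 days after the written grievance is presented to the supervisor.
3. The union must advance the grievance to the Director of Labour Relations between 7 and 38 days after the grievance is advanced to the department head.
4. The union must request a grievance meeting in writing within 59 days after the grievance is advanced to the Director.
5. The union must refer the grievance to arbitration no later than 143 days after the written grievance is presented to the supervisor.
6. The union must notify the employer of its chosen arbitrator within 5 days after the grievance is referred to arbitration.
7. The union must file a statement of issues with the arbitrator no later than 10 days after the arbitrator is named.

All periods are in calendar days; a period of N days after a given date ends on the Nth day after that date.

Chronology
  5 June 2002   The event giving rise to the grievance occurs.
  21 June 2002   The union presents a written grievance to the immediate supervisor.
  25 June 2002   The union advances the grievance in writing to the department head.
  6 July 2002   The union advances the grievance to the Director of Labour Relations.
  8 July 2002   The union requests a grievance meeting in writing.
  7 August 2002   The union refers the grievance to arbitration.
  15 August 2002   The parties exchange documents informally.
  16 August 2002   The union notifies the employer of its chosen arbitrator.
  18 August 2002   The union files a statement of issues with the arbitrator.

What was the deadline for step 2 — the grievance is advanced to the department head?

Step 2 runs from 21 June 2002, when the written grievance is presented to the supervisor. 21 days after 21 June 2002 is 12 July 2002.

12 July 2002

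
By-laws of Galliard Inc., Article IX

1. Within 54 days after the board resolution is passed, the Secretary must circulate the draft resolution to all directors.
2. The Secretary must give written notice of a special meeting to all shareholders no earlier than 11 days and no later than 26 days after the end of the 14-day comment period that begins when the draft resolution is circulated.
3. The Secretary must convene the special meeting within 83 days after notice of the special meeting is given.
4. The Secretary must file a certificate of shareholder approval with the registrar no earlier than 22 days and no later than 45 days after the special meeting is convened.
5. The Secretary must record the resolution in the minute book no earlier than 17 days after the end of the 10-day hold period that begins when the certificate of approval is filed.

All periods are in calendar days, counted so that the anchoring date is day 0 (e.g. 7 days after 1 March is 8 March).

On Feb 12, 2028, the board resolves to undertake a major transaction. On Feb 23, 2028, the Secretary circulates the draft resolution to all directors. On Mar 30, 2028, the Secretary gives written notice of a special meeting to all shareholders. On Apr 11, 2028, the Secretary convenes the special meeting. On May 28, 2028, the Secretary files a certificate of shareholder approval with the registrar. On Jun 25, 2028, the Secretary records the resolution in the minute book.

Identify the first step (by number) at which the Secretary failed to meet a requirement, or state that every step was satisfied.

Step 4

(1) due by Feb 12, 2028 + 54 days = Apr 6, 2028; done Feb 23, 2028 — timely.
(2) the permitted window runs from Mar 8, 2028 + 11 = Mar 19, 2028 to Mar 8, 2028 + 26 = Apr 3, 2028; Mar 30, 2028 falls inside that range.
(3) due by Mar 30, 2028 + 83 days = Jun 21, 2028; Apr 11, 2028 is within that limit.
(4) the permitted window runs from Apr 11, 2028 + 22 = May 3, 2028 to Apr 11, 2028 + 45 = May 26, 2028; May 28, 2028 is 2 days past the end of the window.
The analysis stops there.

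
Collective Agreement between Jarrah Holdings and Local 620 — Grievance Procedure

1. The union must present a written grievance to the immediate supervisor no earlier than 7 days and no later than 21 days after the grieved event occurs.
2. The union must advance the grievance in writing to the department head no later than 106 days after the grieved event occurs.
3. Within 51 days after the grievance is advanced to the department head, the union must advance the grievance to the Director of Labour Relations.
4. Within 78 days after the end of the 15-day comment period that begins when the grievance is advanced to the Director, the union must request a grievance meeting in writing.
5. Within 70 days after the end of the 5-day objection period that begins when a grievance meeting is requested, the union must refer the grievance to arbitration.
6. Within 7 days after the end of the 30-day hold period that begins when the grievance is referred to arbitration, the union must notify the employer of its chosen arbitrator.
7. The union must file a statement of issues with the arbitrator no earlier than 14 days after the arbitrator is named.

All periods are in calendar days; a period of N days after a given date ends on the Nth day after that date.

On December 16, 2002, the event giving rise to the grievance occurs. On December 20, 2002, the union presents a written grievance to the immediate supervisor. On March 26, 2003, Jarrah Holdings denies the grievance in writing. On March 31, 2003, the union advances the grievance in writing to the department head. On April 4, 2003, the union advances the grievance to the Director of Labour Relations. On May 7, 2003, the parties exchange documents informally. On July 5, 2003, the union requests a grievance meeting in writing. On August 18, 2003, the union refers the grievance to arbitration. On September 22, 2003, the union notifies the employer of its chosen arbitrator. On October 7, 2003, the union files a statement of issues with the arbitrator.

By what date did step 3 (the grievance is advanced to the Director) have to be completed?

May 21, 2003

Step 3 runs from March 31, 2003, when the grievance is advanced to the department head. 51 days after March 31, 2003 is May 21, 2003.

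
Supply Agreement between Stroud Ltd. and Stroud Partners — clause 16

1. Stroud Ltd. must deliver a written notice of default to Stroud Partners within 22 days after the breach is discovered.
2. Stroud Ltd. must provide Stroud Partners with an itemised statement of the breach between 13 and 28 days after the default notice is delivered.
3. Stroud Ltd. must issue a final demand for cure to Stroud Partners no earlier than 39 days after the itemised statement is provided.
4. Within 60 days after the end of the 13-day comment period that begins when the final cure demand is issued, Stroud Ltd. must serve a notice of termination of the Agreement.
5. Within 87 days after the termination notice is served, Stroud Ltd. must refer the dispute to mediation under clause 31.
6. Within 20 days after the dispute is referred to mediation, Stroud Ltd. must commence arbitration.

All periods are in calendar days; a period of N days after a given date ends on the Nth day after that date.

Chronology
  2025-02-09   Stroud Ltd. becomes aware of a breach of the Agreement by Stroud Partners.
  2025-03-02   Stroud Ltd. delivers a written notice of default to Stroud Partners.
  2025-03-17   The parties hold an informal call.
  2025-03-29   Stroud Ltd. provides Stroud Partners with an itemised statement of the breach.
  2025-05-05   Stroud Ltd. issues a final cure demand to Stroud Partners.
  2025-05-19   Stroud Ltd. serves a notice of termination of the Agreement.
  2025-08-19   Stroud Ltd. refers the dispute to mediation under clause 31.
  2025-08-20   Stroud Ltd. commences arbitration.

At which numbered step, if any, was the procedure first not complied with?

Step 3

Step 1 — counting 22 days from 2025-02-09 (when the breach is discovered) gives a deadline of 2025-03-03; done 2025-03-02 — timely.
Step 2 — 13 and 28 days from 2025-03-02 (when the default notice is delivered) are 2025-03-15 and 2025-03-30 respectively; 2025-03-29 falls inside that range.
Step 3 — must wait 39 days from 2025-03-29 (when the itemised statement is provided), so not before 2025-05-07; acted on 2025-05-05, 2 days prematurely.
The procedure was therefore not followed at step 3.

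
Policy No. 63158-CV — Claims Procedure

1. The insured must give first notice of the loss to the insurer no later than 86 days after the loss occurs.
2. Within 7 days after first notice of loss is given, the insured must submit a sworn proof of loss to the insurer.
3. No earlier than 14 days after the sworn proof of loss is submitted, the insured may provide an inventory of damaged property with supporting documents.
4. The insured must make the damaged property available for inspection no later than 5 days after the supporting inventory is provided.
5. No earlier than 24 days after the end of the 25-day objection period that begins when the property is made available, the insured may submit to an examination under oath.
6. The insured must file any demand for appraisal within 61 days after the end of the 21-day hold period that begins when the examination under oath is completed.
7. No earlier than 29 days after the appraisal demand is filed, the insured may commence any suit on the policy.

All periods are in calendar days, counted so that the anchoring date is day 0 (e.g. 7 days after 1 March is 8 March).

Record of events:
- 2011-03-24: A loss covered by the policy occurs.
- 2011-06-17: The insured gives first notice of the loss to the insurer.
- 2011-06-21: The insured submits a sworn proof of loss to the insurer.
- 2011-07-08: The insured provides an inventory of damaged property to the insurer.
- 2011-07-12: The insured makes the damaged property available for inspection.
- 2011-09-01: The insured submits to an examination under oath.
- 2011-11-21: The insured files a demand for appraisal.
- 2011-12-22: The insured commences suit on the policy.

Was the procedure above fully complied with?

Yes

(1) due by 2011-03-24 + 86 days = 2011-06-18; 2011-06-17 is within that limit.
(2) due by 2011-06-17 + 7 days = 2011-06-24; done 2011-06-21 — timely.
(3) permitted from 2011-06-21 + 14 days = 2011-07-05 onward; done 2011-07-08 — permitted.
(4) due by 2011-07-08 + 5 days = 2011-07-13; completed 2011-07-12, before the deadline.
(5) permitted from 2011-08-06 + 24 days = 2011-08-30 onward; 2011-09-01 is on or after that date.
(6) due by 2011-09-22 + 61 days = 2011-11-22; 2011-11-21 is within that limit.
(7) permitted from 2011-11-21 + 29 days = 2011-12-20 onward; done 2011-12-22, after the minimum wait.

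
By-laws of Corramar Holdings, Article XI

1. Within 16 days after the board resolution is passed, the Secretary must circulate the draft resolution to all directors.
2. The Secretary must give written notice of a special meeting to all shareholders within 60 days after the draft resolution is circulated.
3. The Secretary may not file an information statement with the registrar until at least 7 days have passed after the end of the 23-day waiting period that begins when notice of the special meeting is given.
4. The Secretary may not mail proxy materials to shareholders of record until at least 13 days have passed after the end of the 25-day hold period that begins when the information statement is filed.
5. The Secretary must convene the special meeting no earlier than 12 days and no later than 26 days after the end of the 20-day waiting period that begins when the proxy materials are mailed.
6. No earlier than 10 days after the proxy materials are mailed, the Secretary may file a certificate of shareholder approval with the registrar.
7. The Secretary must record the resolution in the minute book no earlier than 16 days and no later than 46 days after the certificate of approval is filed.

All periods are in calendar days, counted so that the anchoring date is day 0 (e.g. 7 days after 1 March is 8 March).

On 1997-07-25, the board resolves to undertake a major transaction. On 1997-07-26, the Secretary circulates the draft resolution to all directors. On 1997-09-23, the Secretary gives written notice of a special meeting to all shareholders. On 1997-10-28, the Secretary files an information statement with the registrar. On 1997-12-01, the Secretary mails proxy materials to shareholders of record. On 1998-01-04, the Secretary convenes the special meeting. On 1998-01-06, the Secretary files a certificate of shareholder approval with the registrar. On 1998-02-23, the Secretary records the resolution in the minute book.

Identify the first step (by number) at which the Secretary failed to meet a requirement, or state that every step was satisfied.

Step 1: 16 days after 1997-07-25 (when the board resolution is passed) is 1997-08-10; completed 1997-07-26, before the deadline.
Step 2: 60 days after 1997-07-26 (when the draft resolution is circulated) is 1997-09-24; done 1997-09-23 — timely.
Step 3: the earliest permitted date is 7 days after 1997-10-16 (end of the 23-day waiting period, which began when notice of the special meeting is given on 1997-09-23), i.e. 1997-10-23; done 1997-10-28, after the minimum wait.
Step 4: the earliest permitted date is 13 days after 1997-11-22 (end of the 25-day hold period, which began when the information statement is filed on 1997-10-28), i.e. 1997-12-05; done 1997-12-01 — 4 days too early.

Step 4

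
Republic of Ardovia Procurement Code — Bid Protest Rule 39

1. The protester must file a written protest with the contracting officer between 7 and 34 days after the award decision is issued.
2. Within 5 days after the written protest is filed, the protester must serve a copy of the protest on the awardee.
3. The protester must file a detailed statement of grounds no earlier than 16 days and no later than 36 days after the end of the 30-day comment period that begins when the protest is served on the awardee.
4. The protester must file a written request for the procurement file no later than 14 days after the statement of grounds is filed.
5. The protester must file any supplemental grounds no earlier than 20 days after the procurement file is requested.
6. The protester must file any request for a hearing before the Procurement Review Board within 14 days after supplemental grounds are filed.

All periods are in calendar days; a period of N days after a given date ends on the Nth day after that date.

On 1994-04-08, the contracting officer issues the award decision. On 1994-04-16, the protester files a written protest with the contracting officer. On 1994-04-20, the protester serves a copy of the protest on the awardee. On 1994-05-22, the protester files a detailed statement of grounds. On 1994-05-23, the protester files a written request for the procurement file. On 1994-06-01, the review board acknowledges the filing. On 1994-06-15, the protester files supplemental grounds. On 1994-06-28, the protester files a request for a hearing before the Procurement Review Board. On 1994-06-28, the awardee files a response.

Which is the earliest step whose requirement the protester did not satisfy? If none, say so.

Step 3

Step 1: the window is 7–34 days after 1994-04-08 (when the award decision is issued), so 1994-04-15 through 1994-05-12; 1994-04-16 falls inside that range.
Step 2: 5 days after 1994-04-16 (when the written protest is filed) is 1994-04-21; done 1994-04-20 — timely.
Step 3: the window is 16–36 days after 1994-05-20 (end of the 30-day comment period, which began when the protest is served on the awardee on 1994-04-20), so 1994-06-05 through 1994-06-25; 1994-05-22 is 14 days too early.
The analysis stops there.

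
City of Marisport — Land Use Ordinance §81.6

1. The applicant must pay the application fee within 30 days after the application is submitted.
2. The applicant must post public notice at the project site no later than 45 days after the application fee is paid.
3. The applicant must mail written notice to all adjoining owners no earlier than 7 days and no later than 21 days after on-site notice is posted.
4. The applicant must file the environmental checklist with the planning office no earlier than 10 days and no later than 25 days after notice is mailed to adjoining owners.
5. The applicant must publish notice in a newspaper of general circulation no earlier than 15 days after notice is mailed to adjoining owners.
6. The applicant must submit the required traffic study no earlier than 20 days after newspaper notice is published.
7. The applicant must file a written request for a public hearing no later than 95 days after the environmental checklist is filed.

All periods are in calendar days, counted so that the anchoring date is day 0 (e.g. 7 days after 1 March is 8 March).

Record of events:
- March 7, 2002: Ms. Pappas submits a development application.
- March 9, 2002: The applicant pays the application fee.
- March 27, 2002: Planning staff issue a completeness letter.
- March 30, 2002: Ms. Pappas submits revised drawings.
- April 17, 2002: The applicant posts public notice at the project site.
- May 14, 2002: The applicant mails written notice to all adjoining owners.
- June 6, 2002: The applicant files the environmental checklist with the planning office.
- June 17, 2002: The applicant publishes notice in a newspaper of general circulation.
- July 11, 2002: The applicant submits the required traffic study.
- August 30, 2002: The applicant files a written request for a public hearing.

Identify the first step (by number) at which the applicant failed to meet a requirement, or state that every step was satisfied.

Step 1 — counting 30 days from March 7, 2002 (when the application is submitted) gives a deadline of April 6, 2002; March 9, 2002 is within that limit.
Step 2 — counting 45 days from March 9, 2002 (when the application fee is paid) gives a deadline of April 23, 2002; done April 17, 2002 — timely.
Step 3 — 7 and 21 days from April 17, 2002 (when on-site notice is posted) are April 24, 2002 and May 8, 2002 respectively; done May 14, 2002 — 6 days after the window closed.

Step 3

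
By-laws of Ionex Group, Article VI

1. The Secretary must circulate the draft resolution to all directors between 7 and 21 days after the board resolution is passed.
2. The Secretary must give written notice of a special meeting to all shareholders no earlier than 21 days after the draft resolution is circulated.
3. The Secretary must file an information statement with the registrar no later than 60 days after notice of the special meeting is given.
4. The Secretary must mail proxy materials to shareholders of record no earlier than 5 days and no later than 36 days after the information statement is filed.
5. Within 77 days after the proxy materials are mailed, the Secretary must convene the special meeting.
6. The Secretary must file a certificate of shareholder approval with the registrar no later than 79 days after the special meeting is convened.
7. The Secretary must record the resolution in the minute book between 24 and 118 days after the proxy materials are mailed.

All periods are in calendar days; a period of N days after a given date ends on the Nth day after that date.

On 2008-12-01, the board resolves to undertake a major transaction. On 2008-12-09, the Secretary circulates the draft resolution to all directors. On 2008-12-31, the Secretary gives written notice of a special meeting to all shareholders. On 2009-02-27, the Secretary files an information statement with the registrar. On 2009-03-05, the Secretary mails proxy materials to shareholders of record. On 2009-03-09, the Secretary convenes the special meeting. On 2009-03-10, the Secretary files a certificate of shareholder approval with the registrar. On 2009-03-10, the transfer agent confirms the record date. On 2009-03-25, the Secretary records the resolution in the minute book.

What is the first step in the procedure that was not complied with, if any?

Step 1 — 7 and 21 days from 2008-12-01 (when the board resolution is passed) are 2008-12-08 and 2008-12-22 respectively; done 2008-12-09 — within the window.
Step 2 — must wait 21 days from 2008-12-09 (when the draft resolution is circulated), so not before 2008-12-30; 2008-12-31 is on or after that date.
Step 3 — counting 60 days from 2008-12-31 (when notice of the special meeting is given) gives a deadline of 2009-03-01; completed 2009-02-27, before the deadline.
Step 4 — 5 and 36 days from 2009-02-27 (when the information statement is filed) are 2009-03-04 and 2009-04-04 respectively; 2009-03-05 falls inside that range.
Step 5 — counting 77 days from 2009-03-05 (when the proxy materials are mailed) gives a deadline of 2009-05-21; done 2009-03-09 — timely.
Step 6 — counting 79 days from 2009-03-09 (when the special meeting is convened) gives a deadline of 2009-05-27; done 2009-03-10 — timely.
Step 7 — 24 and 118 days from 2009-03-05 (when the proxy materials are mailed) are 2009-03-29 and 2009-07-01 respectively; done 2009-03-25 — 4 days before the window opened.
Later steps need not be reached.

Step 7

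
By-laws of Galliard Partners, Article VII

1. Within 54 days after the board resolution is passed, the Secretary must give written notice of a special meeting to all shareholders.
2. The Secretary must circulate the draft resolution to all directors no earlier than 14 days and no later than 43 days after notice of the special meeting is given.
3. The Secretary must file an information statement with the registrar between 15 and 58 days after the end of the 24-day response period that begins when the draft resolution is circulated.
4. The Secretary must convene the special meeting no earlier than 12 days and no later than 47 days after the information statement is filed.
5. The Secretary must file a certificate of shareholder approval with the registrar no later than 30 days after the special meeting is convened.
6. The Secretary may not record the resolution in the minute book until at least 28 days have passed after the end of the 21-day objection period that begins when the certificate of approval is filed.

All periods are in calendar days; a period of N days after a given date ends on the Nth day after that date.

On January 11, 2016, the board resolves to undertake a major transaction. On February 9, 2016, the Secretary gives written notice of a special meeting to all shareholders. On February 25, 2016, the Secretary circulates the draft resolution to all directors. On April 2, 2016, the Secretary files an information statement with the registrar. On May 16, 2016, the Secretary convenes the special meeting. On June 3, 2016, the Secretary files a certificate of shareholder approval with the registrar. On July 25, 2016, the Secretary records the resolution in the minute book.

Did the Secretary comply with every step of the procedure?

Step 1: 54 days after January 11, 2016 (when the board resolution is passed) is March 5, 2016; February 9, 2016 is within that limit.
Step 2: the window is 14–43 days after February 9, 2016 (when notice of the special meeting is given), so February 23, 2016 through March 23, 2016; February 25, 2016 falls inside that range.
Step 3: the window is 15–58 days after March 20, 2016 (end of the 24-day response period, which began when the draft resolution is circulated on February 25, 2016), so April 4, 2016 through May 17, 2016; April 2, 2016 is 2 days too early.

No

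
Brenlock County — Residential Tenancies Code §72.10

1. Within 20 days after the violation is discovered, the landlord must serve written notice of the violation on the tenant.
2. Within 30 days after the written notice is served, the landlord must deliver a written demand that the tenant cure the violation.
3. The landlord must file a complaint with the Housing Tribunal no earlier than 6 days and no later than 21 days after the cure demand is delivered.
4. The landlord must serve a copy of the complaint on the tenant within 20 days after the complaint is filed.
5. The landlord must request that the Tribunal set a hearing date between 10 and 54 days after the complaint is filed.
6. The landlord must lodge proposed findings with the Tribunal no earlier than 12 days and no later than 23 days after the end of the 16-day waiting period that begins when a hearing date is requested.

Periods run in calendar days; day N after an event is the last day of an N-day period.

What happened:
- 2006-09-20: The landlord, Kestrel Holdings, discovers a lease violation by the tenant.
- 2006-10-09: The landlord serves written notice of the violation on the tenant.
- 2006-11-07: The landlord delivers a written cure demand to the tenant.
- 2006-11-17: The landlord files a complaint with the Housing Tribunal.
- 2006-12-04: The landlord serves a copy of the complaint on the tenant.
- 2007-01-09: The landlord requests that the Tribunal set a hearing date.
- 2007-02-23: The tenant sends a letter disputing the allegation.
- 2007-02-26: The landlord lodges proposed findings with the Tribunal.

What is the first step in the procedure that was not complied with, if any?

Step 1 — counting 20 days from 2006-09-20 (when the violation is discovered) gives a deadline of 2006-10-10; 2006-10-09 is within that limit.
Step 2 — counting 30 days from 2006-10-09 (when the written notice is served) gives a deadline of 2006-11-08; done 2006-11-07 — timely.
Step 3 — 6 and 21 days from 2006-11-07 (when the cure demand is delivered) are 2006-11-13 and 2006-11-28 respectively; 2006-11-17 falls inside that range.
Step 4 — counting 20 days from 2006-11-17 (when the complaint is filed) gives a deadline of 2006-12-07; 2006-12-04 is within that limit.
Step 5 — 10 and 54 days from 2006-11-17 (when the complaint is filed) are 2006-11-27 and 2007-01-10 respectively; done 2007-01-09 — within the window.
Step 6 — 12 and 23 days from 2007-01-25 (end of the 16-day waiting period, which began when a hearing date is requested on 2007-01-09) are 2007-02-06 and 2007-02-17 respectively; done 2007-02-26 — 9 days after the window closed.

Step 6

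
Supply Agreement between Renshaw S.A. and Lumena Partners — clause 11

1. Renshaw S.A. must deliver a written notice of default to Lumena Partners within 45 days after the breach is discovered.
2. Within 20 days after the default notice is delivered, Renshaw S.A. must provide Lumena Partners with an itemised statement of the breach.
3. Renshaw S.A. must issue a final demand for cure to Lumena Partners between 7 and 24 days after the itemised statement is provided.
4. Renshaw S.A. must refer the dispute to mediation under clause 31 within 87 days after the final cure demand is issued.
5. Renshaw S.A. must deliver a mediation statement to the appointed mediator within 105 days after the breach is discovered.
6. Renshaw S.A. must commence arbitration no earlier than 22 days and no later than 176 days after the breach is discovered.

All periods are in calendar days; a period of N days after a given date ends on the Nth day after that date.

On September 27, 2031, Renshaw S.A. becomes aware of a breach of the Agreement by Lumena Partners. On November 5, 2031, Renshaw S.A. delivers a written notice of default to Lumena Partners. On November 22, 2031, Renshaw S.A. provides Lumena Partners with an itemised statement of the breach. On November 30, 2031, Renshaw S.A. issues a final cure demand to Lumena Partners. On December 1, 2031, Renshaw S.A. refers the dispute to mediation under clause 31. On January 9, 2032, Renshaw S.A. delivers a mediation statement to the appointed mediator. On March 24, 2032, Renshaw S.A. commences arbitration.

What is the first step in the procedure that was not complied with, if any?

Step 6

Step 1 — counting 45 days from September 27, 2031 (when the breach is discovered) gives a deadline of November 11, 2031; done November 5, 2031 — timely.
Step 2 — counting 20 days from November 5, 2031 (when the default notice is delivered) gives a deadline of November 25, 2031; completed November 22, 2031, before the deadline.
Step 3 — 7 and 24 days from November 22, 2031 (when the itemised statement is provided) are November 29, 2031 and December 16, 2031 respectively; done November 30, 2031 — within the window.
Step 4 — counting 87 days from November 30, 2031 (when the final cure demand is issued) gives a deadline of February 25, 2032; completed December 1, 2031, before the deadline.
Step 5 — counting 105 days from September 27, 2031 (when the breach is discovered) gives a deadline of January 10, 2032; done January 9, 2032 — timely.
Step 6 — 22 and 176 days from September 27, 2031 (when the breach is discovered) are October 19, 2031 and March 21, 2032 respectively; done March 24, 2032 — 3 days after the window closed.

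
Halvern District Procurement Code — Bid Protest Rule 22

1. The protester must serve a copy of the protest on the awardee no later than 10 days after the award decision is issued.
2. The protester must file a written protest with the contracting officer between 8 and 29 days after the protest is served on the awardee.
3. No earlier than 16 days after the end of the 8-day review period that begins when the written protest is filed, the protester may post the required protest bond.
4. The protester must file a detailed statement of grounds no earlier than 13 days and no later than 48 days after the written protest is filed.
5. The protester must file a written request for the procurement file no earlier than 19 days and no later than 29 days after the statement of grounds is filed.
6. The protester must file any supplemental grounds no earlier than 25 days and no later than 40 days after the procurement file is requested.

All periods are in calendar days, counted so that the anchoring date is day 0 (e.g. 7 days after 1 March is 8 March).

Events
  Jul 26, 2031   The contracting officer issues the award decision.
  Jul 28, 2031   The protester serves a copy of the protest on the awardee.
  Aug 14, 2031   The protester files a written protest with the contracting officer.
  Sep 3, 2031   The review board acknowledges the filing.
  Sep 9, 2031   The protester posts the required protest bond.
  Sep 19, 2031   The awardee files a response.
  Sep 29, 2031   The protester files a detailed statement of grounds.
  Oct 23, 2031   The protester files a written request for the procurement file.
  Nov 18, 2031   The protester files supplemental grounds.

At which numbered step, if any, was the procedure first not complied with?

(1) due by Jul 26, 2031 + 10 days = Aug 5, 2031; completed Jul 28, 2031, before the deadline.
(2) the permitted window runs from Jul 28, 2031 + 8 = Aug 5, 2031 to Jul 28, 2031 + 29 = Aug 26, 2031; done Aug 14, 2031 — within the window.
(3) permitted from Aug 22, 2031 + 16 days = Sep 7, 2031 onward; done Sep 9, 2031, after the minimum wait.
(4) the permitted window runs from Aug 14, 2031 + 13 = Aug 27, 2031 to Aug 14, 2031 + 48 = Oct 1, 2031; done Sep 29, 2031 — within the window.
(5) the permitted window runs from Sep 29, 2031 + 19 = Oct 18, 2031 to Sep 29, 2031 + 29 = Oct 28, 2031; Oct 23, 2031 falls inside that range.
(6) the permitted window runs from Oct 23, 2031 + 25 = Nov 17, 2031 to Oct 23, 2031 + 40 = Dec 2, 2031; done Nov 18, 2031 — within the window.

None — every step was satisfied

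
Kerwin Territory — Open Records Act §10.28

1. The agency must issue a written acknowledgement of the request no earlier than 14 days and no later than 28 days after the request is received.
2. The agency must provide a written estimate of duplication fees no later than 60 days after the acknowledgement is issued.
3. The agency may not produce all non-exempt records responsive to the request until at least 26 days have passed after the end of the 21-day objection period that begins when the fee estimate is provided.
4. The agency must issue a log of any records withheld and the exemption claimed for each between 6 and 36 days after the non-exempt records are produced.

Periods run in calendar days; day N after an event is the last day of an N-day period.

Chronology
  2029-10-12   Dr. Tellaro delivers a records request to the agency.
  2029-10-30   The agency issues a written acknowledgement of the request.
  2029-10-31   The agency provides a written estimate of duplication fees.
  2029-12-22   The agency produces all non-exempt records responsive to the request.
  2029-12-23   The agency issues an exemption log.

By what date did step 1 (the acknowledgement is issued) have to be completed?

Step 1 runs from 2029-10-12, when the request is received. The window is 14–28 days after 2029-10-12; it closes on 2029-11-09.

2029-11-09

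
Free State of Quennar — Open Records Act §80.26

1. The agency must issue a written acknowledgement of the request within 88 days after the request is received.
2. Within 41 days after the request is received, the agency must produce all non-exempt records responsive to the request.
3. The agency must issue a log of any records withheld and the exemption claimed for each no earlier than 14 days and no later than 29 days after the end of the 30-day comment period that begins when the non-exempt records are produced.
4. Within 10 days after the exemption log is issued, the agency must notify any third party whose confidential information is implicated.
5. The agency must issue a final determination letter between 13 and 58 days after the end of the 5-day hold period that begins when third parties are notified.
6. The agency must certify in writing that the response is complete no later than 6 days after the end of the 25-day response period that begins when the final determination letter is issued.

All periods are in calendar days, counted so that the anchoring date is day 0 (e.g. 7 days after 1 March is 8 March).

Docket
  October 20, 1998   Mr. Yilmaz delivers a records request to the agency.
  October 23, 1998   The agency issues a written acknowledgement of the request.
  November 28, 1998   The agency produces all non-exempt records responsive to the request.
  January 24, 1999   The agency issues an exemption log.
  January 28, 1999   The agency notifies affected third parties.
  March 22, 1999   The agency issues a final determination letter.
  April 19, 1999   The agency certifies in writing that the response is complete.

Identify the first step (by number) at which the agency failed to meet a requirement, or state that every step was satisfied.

Step 1 — counting 88 days from October 20, 1998 (when the request is received) gives a deadline of January 16, 1999; October 23, 1998 is within that limit.
Step 2 — counting 41 days from October 20, 1998 (when the request is received) gives a deadline of November 30, 1998; done November 28, 1998 — timely.
Step 3 — 14 and 29 days from December 28, 1998 (end of the 30-day comment period, which began when the non-exempt records are produced on November 28, 1998) are January 11, 1999 and January 26, 1999 respectively; January 24, 1999 falls inside that range.
Step 4 — counting 10 days from January 24, 1999 (when the exemption log is issued) gives a deadline of February 3, 1999; January 28, 1999 is within that limit.
Step 5 — 13 and 58 days from February 2, 1999 (end of the 5-day hold period, which began when third parties are notified on January 28, 1999) are February 15, 1999 and April 1, 1999 respectively; done March 22, 1999, which is between those dates.
Step 6 — counting 6 days from April 16, 1999 (end of the 25-day response period, which began when the final determination letter is issued on March 22, 1999) gives a deadline of April 22, 1999; done April 19, 1999 — timely.

None — every step was satisfied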